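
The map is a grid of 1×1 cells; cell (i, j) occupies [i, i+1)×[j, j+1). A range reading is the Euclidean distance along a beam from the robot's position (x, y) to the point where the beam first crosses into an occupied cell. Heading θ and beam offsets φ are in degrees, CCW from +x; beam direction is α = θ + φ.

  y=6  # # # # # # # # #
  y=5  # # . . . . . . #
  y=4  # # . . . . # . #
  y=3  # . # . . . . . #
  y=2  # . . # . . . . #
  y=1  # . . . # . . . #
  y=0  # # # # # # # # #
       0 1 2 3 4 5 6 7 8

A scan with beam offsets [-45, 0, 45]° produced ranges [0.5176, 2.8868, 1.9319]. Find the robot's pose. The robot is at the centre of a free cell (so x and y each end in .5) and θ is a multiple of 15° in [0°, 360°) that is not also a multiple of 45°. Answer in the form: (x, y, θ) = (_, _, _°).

The pose lattice has 29·16 = 464 candidates. Test each by forward raycasting.
  (2.5, 5.5, 255°): beam 1 = 0.5774 ≠ 0.5176 ✗
  (4.5, 2.5, 105°): beam 1 = 4.0415 ≠ 0.5176 ✗
  (1.5, 2.5, 210°): beam 2 = 0.5774 ≠ 2.8868 ✗
  …
  (3.5, 1.5, 150°): r_1=0.5176, r_2=2.8868, r_3=1.9319 — all match ✓
Unique over the lattice → pose = (3.5, 1.5, 150°).

(x, y, θ) = (3.5, 1.5, 150°)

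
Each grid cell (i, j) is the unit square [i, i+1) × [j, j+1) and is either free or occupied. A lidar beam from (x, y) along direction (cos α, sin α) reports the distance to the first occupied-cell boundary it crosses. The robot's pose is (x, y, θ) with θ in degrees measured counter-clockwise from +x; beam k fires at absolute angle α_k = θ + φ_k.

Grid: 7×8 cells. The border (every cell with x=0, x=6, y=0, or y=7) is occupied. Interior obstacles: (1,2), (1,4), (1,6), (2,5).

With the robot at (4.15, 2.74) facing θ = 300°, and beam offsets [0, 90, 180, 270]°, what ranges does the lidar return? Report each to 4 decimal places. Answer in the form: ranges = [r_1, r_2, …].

ranges = [2.0092, 2.1362, 2.6096, 3.4800]

beam 1: φ=0°, α=300°
  d=(0.5000,-0.8660)  start (4,2)  tX=1.7000 tY=0.8545  stride 1/|dx|=2.0000 1/|dy|=1.1547
    cross y-line → (4,1), t=0.8545
    cross x-line → (5,1), t=1.7000
    cross y-line → (5,0), t=2.0092 (wall)
  → r_1 = 2.0092
beam 2: φ=90°, α=30°
  d=(0.8660,0.5000)  start (4,2)  tX=0.9815 tY=0.5200  stride 1/|dx|=1.1547 1/|dy|=2.0000
    cross y-line → (4,3), t=0.5200
    cross x-line → (5,3), t=0.9815
    cross x-line → (6,3), t=2.1362 (wall)
  → r_2 = 2.1362
beam 3: φ=180°, α=120°
  d=(-0.5000,0.8660)  start (4,2)  tX=0.3000 tY=0.3002  stride 1/|dx|=2.0000 1/|dy|=1.1547
    cross x-line → (3,2), t=0.3000
    cross y-line → (3,3), t=0.3002
    cross y-line → (3,4), t=1.4549
    cross x-line → (2,4), t=2.3000
    cross y-line → (2,5), t=2.6096 (wall)
  → r_3 = 2.6096
beam 4: φ=270°, α=210°
  d=(-0.8660,-0.5000)  start (4,2)  tX=0.1732 tY=1.4800  stride 1/|dx|=1.1547 1/|dy|=2.0000
    cross x-line → (3,2), t=0.1732
    cross x-line → (2,2), t=1.3279
    cross y-line → (2,1), t=1.4800
    cross x-line → (1,1), t=2.4826
    cross y-line → (1,0), t=3.4800 (wall)
  → r_4 = 3.4800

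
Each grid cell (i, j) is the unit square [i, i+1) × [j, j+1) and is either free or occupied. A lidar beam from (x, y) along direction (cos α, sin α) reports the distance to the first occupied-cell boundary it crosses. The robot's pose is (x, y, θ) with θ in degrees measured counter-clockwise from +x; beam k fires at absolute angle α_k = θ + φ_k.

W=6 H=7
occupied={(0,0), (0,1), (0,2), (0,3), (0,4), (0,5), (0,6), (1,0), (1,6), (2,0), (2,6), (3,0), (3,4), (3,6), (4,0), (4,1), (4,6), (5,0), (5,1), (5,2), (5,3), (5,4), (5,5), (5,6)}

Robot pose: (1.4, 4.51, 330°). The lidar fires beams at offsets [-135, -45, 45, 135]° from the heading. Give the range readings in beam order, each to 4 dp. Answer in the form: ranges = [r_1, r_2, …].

beam 1: φ=-135°, α=195°
  direction (-0.9659, -0.2588); cell (1,4); t to first gridline: x 0.4141, y 1.9705 (then +1.0353 / +3.8637)
    (0,4) via x @ 0.4141  # hit
  → r_1 = 0.4141
beam 2: φ=-45°, α=285°
  direction (0.2588, -0.9659); cell (1,4); t to first gridline: x 2.3182, y 0.5280 (then +3.8637 / +1.0353)
    (1,3) via y @ 0.5280
    (1,2) via y @ 1.5633
    (2,2) via x @ 2.3182
    (2,1) via y @ 2.5985
    (2,0) via y @ 3.6338  # hit
  → r_2 = 3.6338
beam 3: φ=45°, α=15°
  direction (0.9659, 0.2588); cell (1,4); t to first gridline: x 0.6212, y 1.8932 (then +1.0353 / +3.8637)
    (2,4) via x @ 0.6212
    (3,4) via x @ 1.6564  # hit
  → r_3 = 1.6564
beam 4: φ=135°, α=105°
  direction (-0.2588, 0.9659); cell (1,4); t to first gridline: x 1.5455, y 0.5073 (then +3.8637 / +1.0353)
    (1,5) via y @ 0.5073
    (1,6) via y @ 1.5426  # hit
  → r_4 = 1.5426

ranges = [0.4141, 3.6338, 1.6564, 1.5426]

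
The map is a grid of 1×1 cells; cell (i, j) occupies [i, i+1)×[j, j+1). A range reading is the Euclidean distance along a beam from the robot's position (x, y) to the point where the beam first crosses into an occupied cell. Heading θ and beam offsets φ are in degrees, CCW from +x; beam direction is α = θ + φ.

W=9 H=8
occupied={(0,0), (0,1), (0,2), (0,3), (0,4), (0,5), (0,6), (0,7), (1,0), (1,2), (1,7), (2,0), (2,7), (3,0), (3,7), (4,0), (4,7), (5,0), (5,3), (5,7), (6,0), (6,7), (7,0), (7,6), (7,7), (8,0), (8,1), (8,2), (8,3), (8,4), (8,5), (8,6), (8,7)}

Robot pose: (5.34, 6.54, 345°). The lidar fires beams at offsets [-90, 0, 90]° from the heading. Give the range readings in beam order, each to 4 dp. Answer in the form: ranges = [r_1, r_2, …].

beam 1: φ=-90°, α=255°
  dir = (cos 255°, sin 255°) = (-0.2588, -0.9659); from cell (5,6)
  next x-line at t=1.3137, next y-line at t=0.5590; Δt_x=3.8637, Δt_y=1.0353
    y: enter (5,5) at t=0.5590
    x: enter (4,5) at t=1.3137
    y: enter (4,4) at t=1.5943
    y: enter (4,3) at t=2.6296
    y: enter (4,2) at t=3.6649
    y: enter (4,1) at t=4.7002
    x: enter (3,1) at t=5.1774
    y: enter (3,0) at t=5.7354 ← occupied
  → r_1 = 5.7354
beam 2: φ=0°, α=345°
  dir = (cos 345°, sin 345°) = (0.9659, -0.2588); from cell (5,6)
  next x-line at t=0.6833, next y-line at t=2.0864; Δt_x=1.0353, Δt_y=3.8637
    x: enter (6,6) at t=0.6833
    x: enter (7,6) at t=1.7186 ← occupied
  → r_2 = 1.7186
beam 3: φ=90°, α=75°
  dir = (cos 75°, sin 75°) = (0.2588, 0.9659); from cell (5,6)
  next x-line at t=2.5500, next y-line at t=0.4762; Δt_x=3.8637, Δt_y=1.0353
    y: enter (5,7) at t=0.4762 ← occupied
  → r_3 = 0.4762

ranges = [5.7354, 1.7186, 0.4762]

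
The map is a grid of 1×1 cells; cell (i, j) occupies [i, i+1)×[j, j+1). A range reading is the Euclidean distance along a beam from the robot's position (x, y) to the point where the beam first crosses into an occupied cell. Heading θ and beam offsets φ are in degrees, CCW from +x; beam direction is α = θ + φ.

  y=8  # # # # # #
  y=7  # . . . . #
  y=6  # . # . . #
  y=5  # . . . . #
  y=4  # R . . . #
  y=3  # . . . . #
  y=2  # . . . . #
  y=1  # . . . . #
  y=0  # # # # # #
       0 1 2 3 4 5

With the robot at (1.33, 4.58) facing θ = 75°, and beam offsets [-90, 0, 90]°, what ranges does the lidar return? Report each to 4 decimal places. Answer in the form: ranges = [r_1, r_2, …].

beam 1: φ=-90°, α=345°
  direction (0.9659, -0.2588); cell (1,4); t to first gridline: x 0.6936, y 2.2409 (then +1.0353 / +3.8637)
    (2,4) via x @ 0.6936
    (3,4) via x @ 1.7289
    (3,3) via y @ 2.2409
    (4,3) via x @ 2.7642
    (5,3) via x @ 3.7995  # hit
  → r_1 = 3.7995
beam 2: φ=0°, α=75°
  direction (0.2588, 0.9659); cell (1,4); t to first gridline: x 2.5887, y 0.4348 (then +3.8637 / +1.0353)
    (1,5) via y @ 0.4348
    (1,6) via y @ 1.4701
    (1,7) via y @ 2.5054
    (2,7) via x @ 2.5887
    (2,8) via y @ 3.5406  # hit
  → r_2 = 3.5406
beam 3: φ=90°, α=165°
  direction (-0.9659, 0.2588); cell (1,4); t to first gridline: x 0.3416, y 1.6228 (then +1.0353 / +3.8637)
    (0,4) via x @ 0.3416  # hit
  → r_3 = 0.3416

ranges = [3.7995, 3.5406, 0.3416]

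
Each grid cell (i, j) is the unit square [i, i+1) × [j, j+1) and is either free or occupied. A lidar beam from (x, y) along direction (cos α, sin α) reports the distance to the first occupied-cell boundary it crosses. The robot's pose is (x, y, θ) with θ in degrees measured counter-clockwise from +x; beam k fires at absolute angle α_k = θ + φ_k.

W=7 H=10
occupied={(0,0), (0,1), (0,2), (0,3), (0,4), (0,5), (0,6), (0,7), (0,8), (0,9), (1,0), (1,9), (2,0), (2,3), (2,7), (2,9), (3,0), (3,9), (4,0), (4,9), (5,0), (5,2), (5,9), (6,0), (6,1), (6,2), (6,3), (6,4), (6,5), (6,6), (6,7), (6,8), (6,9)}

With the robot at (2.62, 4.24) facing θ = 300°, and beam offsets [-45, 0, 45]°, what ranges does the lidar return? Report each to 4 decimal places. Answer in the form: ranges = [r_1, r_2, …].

ranges = [0.2485, 0.2771, 3.4992]

beam 1: φ=-45°, α=255°
  d=(-0.2588,-0.9659)  start (2,4)  tX=2.3955 tY=0.2485  stride 1/|dx|=3.8637 1/|dy|=1.0353
    cross y-line → (2,3), t=0.2485 (wall)
  → r_1 = 0.2485
beam 2: φ=0°, α=300°
  d=(0.5000,-0.8660)  start (2,4)  tX=0.7600 tY=0.2771  stride 1/|dx|=2.0000 1/|dy|=1.1547
    cross y-line → (2,3), t=0.2771 (wall)
  → r_2 = 0.2771
beam 3: φ=45°, α=345°
  d=(0.9659,-0.2588)  start (2,4)  tX=0.3934 tY=0.9273  stride 1/|dx|=1.0353 1/|dy|=3.8637
    cross x-line → (3,4), t=0.3934
    cross y-line → (3,3), t=0.9273
    cross x-line → (4,3), t=1.4287
    cross x-line → (5,3), t=2.4640
    cross x-line → (6,3), t=3.4992 (wall)
  → r_3 = 3.4992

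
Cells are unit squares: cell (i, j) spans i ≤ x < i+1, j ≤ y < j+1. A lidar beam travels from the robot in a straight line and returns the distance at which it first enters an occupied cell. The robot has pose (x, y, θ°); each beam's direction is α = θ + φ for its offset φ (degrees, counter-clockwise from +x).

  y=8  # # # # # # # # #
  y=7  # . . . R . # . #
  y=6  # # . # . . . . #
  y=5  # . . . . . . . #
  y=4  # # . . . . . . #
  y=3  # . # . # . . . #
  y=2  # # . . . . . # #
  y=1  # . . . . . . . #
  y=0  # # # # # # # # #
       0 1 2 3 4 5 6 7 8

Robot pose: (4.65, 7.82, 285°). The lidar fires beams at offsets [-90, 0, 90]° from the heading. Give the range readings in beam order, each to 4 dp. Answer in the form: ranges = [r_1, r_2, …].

ranges = [3.1682, 7.0606, 0.6955]

beam 1: φ=-90°, α=195°
  cosα=-0.9659 sinα=-0.2588 | (4,7) | tMaxX 0.6729 tMaxY 3.1682 | tΔX 1.0353 tΔY 3.8637
    t=0.6729 [x] (3,7)
    t=1.7082 [x] (2,7)
    t=2.7435 [x] (1,7)
    t=3.1682 [y] (1,6) — stop
  → r_1 = 3.1682
beam 2: φ=0°, α=285°
  cosα=0.2588 sinα=-0.9659 | (4,7) | tMaxX 1.3523 tMaxY 0.8489 | tΔX 3.8637 tΔY 1.0353
    t=0.8489 [y] (4,6)
    t=1.3523 [x] (5,6)
    t=1.8842 [y] (5,5)
    t=2.9195 [y] (5,4)
    t=3.9548 [y] (5,3)
    t=4.9900 [y] (5,2)
    t=5.2160 [x] (6,2)
    t=6.0253 [y] (6,1)
    t=7.0606 [y] (6,0) — stop
  → r_2 = 7.0606
beam 3: φ=90°, α=15°
  cosα=0.9659 sinα=0.2588 | (4,7) | tMaxX 0.3623 tMaxY 0.6955 | tΔX 1.0353 tΔY 3.8637
    t=0.3623 [x] (5,7)
    t=0.6955 [y] (5,8) — stop
  → r_3 = 0.6955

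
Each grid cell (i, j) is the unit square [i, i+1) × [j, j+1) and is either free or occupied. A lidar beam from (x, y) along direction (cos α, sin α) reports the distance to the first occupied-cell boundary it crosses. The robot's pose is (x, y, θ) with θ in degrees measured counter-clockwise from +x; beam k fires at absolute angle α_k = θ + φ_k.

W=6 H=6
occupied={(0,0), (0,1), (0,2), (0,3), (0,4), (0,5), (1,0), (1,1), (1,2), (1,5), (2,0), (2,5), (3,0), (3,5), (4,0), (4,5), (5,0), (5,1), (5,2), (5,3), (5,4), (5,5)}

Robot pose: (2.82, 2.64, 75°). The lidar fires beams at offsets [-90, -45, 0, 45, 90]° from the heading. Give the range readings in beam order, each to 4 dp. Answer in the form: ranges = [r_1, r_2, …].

ranges = [2.2569, 2.5172, 2.4433, 2.7251, 0.8489]

beam 1: φ=-90°, α=345°
  direction (0.9659, -0.2588); cell (2,2); t to first gridline: x 0.1863, y 2.4728 (then +1.0353 / +3.8637)
    (3,2) via x @ 0.1863
    (4,2) via x @ 1.2216
    (5,2) via x @ 2.2569  # hit
  → r_1 = 2.2569
beam 2: φ=-45°, α=30°
  direction (0.8660, 0.5000); cell (2,2); t to first gridline: x 0.2078, y 0.7200 (then +1.1547 / +2.0000)
    (3,2) via x @ 0.2078
    (3,3) via y @ 0.7200
    (4,3) via x @ 1.3625
    (5,3) via x @ 2.5172  # hit
  → r_2 = 2.5172
beam 3: φ=0°, α=75°
  direction (0.2588, 0.9659); cell (2,2); t to first gridline: x 0.6955, y 0.3727 (then +3.8637 / +1.0353)
    (2,3) via y @ 0.3727
    (3,3) via x @ 0.6955
    (3,4) via y @ 1.4080
    (3,5) via y @ 2.4433  # hit
  → r_3 = 2.4433
beam 4: φ=45°, α=120°
  direction (-0.5000, 0.8660); cell (2,2); t to first gridline: x 1.6400, y 0.4157 (then +2.0000 / +1.1547)
    (2,3) via y @ 0.4157
    (2,4) via y @ 1.5704
    (1,4) via x @ 1.6400
    (1,5) via y @ 2.7251  # hit
  → r_4 = 2.7251
beam 5: φ=90°, α=165°
  direction (-0.9659, 0.2588); cell (2,2); t to first gridline: x 0.8489, y 1.3909 (then +1.0353 / +3.8637)
    (1,2) via x @ 0.8489  # hit
  → r_5 = 0.8489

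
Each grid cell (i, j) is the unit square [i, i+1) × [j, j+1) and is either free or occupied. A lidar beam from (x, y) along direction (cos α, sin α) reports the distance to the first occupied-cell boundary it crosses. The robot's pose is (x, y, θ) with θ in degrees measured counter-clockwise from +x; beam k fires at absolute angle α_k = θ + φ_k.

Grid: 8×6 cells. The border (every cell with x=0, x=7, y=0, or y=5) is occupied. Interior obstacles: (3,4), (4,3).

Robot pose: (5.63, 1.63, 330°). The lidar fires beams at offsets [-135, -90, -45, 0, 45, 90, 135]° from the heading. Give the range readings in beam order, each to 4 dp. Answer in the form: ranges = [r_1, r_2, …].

ranges = [2.4341, 0.7275, 0.6522, 1.2600, 1.4183, 2.7400, 2.4341]

beam 1: φ=-135°, α=195°
  d=(-0.9659,-0.2588)  start (5,1)  tX=0.6522 tY=2.4341  stride 1/|dx|=1.0353 1/|dy|=3.8637
    cross x-line → (4,1), t=0.6522
    cross x-line → (3,1), t=1.6875
    cross y-line → (3,0), t=2.4341 (wall)
  → r_1 = 2.4341
beam 2: φ=-90°, α=240°
  d=(-0.5000,-0.8660)  start (5,1)  tX=1.2600 tY=0.7275  stride 1/|dx|=2.0000 1/|dy|=1.1547
    cross y-line → (5,0), t=0.7275 (wall)
  → r_2 = 0.7275
beam 3: φ=-45°, α=285°
  d=(0.2588,-0.9659)  start (5,1)  tX=1.4296 tY=0.6522  stride 1/|dx|=3.8637 1/|dy|=1.0353
    cross y-line → (5,0), t=0.6522 (wall)
  → r_3 = 0.6522
beam 4: φ=0°, α=330°
  d=(0.8660,-0.5000)  start (5,1)  tX=0.4272 tY=1.2600  stride 1/|dx|=1.1547 1/|dy|=2.0000
    cross x-line → (6,1), t=0.4272
    cross y-line → (6,0), t=1.2600 (wall)
  → r_4 = 1.2600
beam 5: φ=45°, α=15°
  d=(0.9659,0.2588)  start (5,1)  tX=0.3831 tY=1.4296  stride 1/|dx|=1.0353 1/|dy|=3.8637
    cross x-line → (6,1), t=0.3831
    cross x-line → (7,1), t=1.4183 (wall)
  → r_5 = 1.4183
beam 6: φ=90°, α=60°
  d=(0.5000,0.8660)  start (5,1)  tX=0.7400 tY=0.4272  stride 1/|dx|=2.0000 1/|dy|=1.1547
    cross y-line → (5,2), t=0.4272
    cross x-line → (6,2), t=0.7400
    cross y-line → (6,3), t=1.5819
    cross y-line → (6,4), t=2.7366
    cross x-line → (7,4), t=2.7400 (wall)
  → r_6 = 2.7400
beam 7: φ=135°, α=105°
  d=(-0.2588,0.9659)  start (5,1)  tX=2.4341 tY=0.3831  stride 1/|dx|=3.8637 1/|dy|=1.0353
    cross y-line → (5,2), t=0.3831
    cross y-line → (5,3), t=1.4183
    cross x-line → (4,3), t=2.4341 (wall)
  → r_7 = 2.4341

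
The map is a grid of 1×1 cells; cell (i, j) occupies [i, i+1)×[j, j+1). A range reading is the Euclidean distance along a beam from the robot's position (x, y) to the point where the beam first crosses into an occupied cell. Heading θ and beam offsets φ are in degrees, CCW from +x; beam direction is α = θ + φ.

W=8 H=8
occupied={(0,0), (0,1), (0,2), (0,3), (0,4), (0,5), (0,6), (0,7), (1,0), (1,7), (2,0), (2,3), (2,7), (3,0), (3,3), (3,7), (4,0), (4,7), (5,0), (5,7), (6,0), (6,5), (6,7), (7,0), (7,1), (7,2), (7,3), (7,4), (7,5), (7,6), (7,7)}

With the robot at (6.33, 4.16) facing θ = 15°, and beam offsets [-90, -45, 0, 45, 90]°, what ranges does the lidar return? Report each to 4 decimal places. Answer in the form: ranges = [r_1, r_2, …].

ranges = [2.5887, 0.7736, 0.6936, 0.9699, 0.8696]

beam 1: φ=-90°, α=285°
  cosα=0.2588 sinα=-0.9659 | (6,4) | tMaxX 2.5887 tMaxY 0.1656 | tΔX 3.8637 tΔY 1.0353
    t=0.1656 [y] (6,3)
    t=1.2009 [y] (6,2)
    t=2.2362 [y] (6,1)
    t=2.5887 [x] (7,1) — stop
  → r_1 = 2.5887
beam 2: φ=-45°, α=330°
  cosα=0.8660 sinα=-0.5000 | (6,4) | tMaxX 0.7736 tMaxY 0.3200 | tΔX 1.1547 tΔY 2.0000
    t=0.3200 [y] (6,3)
    t=0.7736 [x] (7,3) — stop
  → r_2 = 0.7736
beam 3: φ=0°, α=15°
  cosα=0.9659 sinα=0.2588 | (6,4) | tMaxX 0.6936 tMaxY 3.2455 | tΔX 1.0353 tΔY 3.8637
    t=0.6936 [x] (7,4) — stop
  → r_3 = 0.6936
beam 4: φ=45°, α=60°
  cosα=0.5000 sinα=0.8660 | (6,4) | tMaxX 1.3400 tMaxY 0.9699 | tΔX 2.0000 tΔY 1.1547
    t=0.9699 [y] (6,5) — stop
  → r_4 = 0.9699
beam 5: φ=90°, α=105°
  cosα=-0.2588 sinα=0.9659 | (6,4) | tMaxX 1.2750 tMaxY 0.8696 | tΔX 3.8637 tΔY 1.0353
    t=0.8696 [y] (6,5) — stop
  → r_5 = 0.8696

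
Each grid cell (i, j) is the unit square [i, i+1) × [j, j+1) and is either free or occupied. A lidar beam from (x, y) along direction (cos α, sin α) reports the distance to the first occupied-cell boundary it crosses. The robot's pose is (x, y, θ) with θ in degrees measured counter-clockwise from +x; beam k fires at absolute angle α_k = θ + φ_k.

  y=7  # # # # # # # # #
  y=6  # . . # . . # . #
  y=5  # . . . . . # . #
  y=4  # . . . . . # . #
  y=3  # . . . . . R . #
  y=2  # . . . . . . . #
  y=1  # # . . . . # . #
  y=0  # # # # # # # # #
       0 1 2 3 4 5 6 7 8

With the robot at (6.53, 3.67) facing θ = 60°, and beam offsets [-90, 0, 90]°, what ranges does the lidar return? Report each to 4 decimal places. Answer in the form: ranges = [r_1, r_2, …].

beam 1: φ=-90°, α=330°
  dir = (cos 330°, sin 330°) = (0.8660, -0.5000); from cell (6,3)
  next x-line at t=0.5427, next y-line at t=1.3400; Δt_x=1.1547, Δt_y=2.0000
    x: enter (7,3) at t=0.5427
    y: enter (7,2) at t=1.3400
    x: enter (8,2) at t=1.6974 ← occupied
  → r_1 = 1.6974
beam 2: φ=0°, α=60°
  dir = (cos 60°, sin 60°) = (0.5000, 0.8660); from cell (6,3)
  next x-line at t=0.9400, next y-line at t=0.3811; Δt_x=2.0000, Δt_y=1.1547
    y: enter (6,4) at t=0.3811 ← occupied
  → r_2 = 0.3811
beam 3: φ=90°, α=150°
  dir = (cos 150°, sin 150°) = (-0.8660, 0.5000); from cell (6,3)
  next x-line at t=0.6120, next y-line at t=0.6600; Δt_x=1.1547, Δt_y=2.0000
    x: enter (5,3) at t=0.6120
    y: enter (5,4) at t=0.6600
    x: enter (4,4) at t=1.7667
    y: enter (4,5) at t=2.6600
    x: enter (3,5) at t=2.9214
    x: enter (2,5) at t=4.0761
    y: enter (2,6) at t=4.6600
    x: enter (1,6) at t=5.2308
    x: enter (0,6) at t=6.3855 ← occupied
  → r_3 = 6.3855

ranges = [1.6974, 0.3811, 6.3855]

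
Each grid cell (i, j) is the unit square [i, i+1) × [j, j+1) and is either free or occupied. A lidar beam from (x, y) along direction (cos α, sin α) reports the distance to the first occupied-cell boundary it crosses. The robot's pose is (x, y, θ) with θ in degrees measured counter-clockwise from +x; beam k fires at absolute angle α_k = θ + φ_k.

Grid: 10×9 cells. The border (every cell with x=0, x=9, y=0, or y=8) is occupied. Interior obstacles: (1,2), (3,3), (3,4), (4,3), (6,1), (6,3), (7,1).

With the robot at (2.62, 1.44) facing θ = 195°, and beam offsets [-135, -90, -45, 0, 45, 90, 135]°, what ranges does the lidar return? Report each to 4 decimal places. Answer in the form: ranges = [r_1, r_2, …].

ranges = [1.8013, 6.2592, 1.1200, 1.6771, 0.5081, 0.4555, 0.8800]

beam 1: φ=-135°, α=60°
  d=(0.5000,0.8660)  start (2,1)  tX=0.7600 tY=0.6466  stride 1/|dx|=2.0000 1/|dy|=1.1547
    cross y-line → (2,2), t=0.6466
    cross x-line → (3,2), t=0.7600
    cross y-line → (3,3), t=1.8013 (wall)
  → r_1 = 1.8013
beam 2: φ=-90°, α=105°
  d=(-0.2588,0.9659)  start (2,1)  tX=2.3955 tY=0.5798  stride 1/|dx|=3.8637 1/|dy|=1.0353
    cross y-line → (2,2), t=0.5798
    cross y-line → (2,3), t=1.6150
    cross x-line → (1,3), t=2.3955
    cross y-line → (1,4), t=2.6503
    cross y-line → (1,5), t=3.6856
    cross y-line → (1,6), t=4.7209
    cross y-line → (1,7), t=5.7561
    cross x-line → (0,7), t=6.2592 (wall)
  → r_2 = 6.2592
beam 3: φ=-45°, α=150°
  d=(-0.8660,0.5000)  start (2,1)  tX=0.7159 tY=1.1200  stride 1/|dx|=1.1547 1/|dy|=2.0000
    cross x-line → (1,1), t=0.7159
    cross y-line → (1,2), t=1.1200 (wall)
  → r_3 = 1.1200
beam 4: φ=0°, α=195°
  d=(-0.9659,-0.2588)  start (2,1)  tX=0.6419 tY=1.7000  stride 1/|dx|=1.0353 1/|dy|=3.8637
    cross x-line → (1,1), t=0.6419
    cross x-line → (0,1), t=1.6771 (wall)
  → r_4 = 1.6771
beam 5: φ=45°, α=240°
  d=(-0.5000,-0.8660)  start (2,1)  tX=1.2400 tY=0.5081  stride 1/|dx|=2.0000 1/|dy|=1.1547
    cross y-line → (2,0), t=0.5081 (wall)
  → r_5 = 0.5081
beam 6: φ=90°, α=285°
  d=(0.2588,-0.9659)  start (2,1)  tX=1.4682 tY=0.4555  stride 1/|dx|=3.8637 1/|dy|=1.0353
    cross y-line → (2,0), t=0.4555 (wall)
  → r_6 = 0.4555
beam 7: φ=135°, α=330°
  d=(0.8660,-0.5000)  start (2,1)  tX=0.4388 tY=0.8800  stride 1/|dx|=1.1547 1/|dy|=2.0000
    cross x-line → (3,1), t=0.4388
    cross y-line → (3,0), t=0.8800 (wall)
  → r_7 = 0.8800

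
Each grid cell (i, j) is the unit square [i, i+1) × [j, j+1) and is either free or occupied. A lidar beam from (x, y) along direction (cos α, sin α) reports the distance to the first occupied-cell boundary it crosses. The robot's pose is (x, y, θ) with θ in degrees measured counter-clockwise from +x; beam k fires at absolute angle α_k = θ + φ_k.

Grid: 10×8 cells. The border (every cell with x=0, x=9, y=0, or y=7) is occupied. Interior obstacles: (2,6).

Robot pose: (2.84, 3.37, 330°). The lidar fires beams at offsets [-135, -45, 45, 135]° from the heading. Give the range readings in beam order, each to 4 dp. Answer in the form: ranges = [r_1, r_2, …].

beam 1: φ=-135°, α=195°
  d=(-0.9659,-0.2588)  start (2,3)  tX=0.8696 tY=1.4296  stride 1/|dx|=1.0353 1/|dy|=3.8637
    cross x-line → (1,3), t=0.8696
    cross y-line → (1,2), t=1.4296
    cross x-line → (0,2), t=1.9049 (wall)
  → r_1 = 1.9049
beam 2: φ=-45°, α=285°
  d=(0.2588,-0.9659)  start (2,3)  tX=0.6182 tY=0.3831  stride 1/|dx|=3.8637 1/|dy|=1.0353
    cross y-line → (2,2), t=0.3831
    cross x-line → (3,2), t=0.6182
    cross y-line → (3,1), t=1.4183
    cross y-line → (3,0), t=2.4536 (wall)
  → r_2 = 2.4536
beam 3: φ=45°, α=15°
  d=(0.9659,0.2588)  start (2,3)  tX=0.1656 tY=2.4341  stride 1/|dx|=1.0353 1/|dy|=3.8637
    cross x-line → (3,3), t=0.1656
    cross x-line → (4,3), t=1.2009
    cross x-line → (5,3), t=2.2362
    cross y-line → (5,4), t=2.4341
    cross x-line → (6,4), t=3.2715
    cross x-line → (7,4), t=4.3067
    cross x-line → (8,4), t=5.3420
    cross y-line → (8,5), t=6.2978
    cross x-line → (9,5), t=6.3773 (wall)
  → r_3 = 6.3773
beam 4: φ=135°, α=105°
  d=(-0.2588,0.9659)  start (2,3)  tX=3.2455 tY=0.6522  stride 1/|dx|=3.8637 1/|dy|=1.0353
    cross y-line → (2,4), t=0.6522
    cross y-line → (2,5), t=1.6875
    cross y-line → (2,6), t=2.7228 (wall)
  → r_4 = 2.7228

ranges = [1.9049, 2.4536, 6.3773, 2.7228]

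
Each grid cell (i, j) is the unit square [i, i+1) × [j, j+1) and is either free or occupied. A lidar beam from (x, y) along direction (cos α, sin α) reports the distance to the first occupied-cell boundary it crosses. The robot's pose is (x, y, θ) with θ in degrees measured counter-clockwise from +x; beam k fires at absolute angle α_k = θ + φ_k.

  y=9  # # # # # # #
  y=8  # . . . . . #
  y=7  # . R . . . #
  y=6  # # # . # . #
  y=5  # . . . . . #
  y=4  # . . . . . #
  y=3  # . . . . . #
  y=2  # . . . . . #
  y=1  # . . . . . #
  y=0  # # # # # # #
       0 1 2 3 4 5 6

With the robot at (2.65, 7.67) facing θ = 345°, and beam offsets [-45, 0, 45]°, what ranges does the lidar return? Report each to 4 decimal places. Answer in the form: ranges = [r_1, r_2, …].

ranges = [6.7000, 3.4682, 2.6600]

beam 1: φ=-45°, α=300°
  direction (0.5000, -0.8660); cell (2,7); t to first gridline: x 0.7000, y 0.7736 (then +2.0000 / +1.1547)
    (3,7) via x @ 0.7000
    (3,6) via y @ 0.7736
    (3,5) via y @ 1.9283
    (4,5) via x @ 2.7000
    (4,4) via y @ 3.0831
    (4,3) via y @ 4.2378
    (5,3) via x @ 4.7000
    (5,2) via y @ 5.3925
    (5,1) via y @ 6.5472
    (6,1) via x @ 6.7000  # hit
  → r_1 = 6.7000
beam 2: φ=0°, α=345°
  direction (0.9659, -0.2588); cell (2,7); t to first gridline: x 0.3623, y 2.5887 (then +1.0353 / +3.8637)
    (3,7) via x @ 0.3623
    (4,7) via x @ 1.3976
    (5,7) via x @ 2.4329
    (5,6) via y @ 2.5887
    (6,6) via x @ 3.4682  # hit
  → r_2 = 3.4682
beam 3: φ=45°, α=30°
  direction (0.8660, 0.5000); cell (2,7); t to first gridline: x 0.4041, y 0.6600 (then +1.1547 / +2.0000)
    (3,7) via x @ 0.4041
    (3,8) via y @ 0.6600
    (4,8) via x @ 1.5588
    (4,9) via y @ 2.6600  # hit
  → r_3 = 2.6600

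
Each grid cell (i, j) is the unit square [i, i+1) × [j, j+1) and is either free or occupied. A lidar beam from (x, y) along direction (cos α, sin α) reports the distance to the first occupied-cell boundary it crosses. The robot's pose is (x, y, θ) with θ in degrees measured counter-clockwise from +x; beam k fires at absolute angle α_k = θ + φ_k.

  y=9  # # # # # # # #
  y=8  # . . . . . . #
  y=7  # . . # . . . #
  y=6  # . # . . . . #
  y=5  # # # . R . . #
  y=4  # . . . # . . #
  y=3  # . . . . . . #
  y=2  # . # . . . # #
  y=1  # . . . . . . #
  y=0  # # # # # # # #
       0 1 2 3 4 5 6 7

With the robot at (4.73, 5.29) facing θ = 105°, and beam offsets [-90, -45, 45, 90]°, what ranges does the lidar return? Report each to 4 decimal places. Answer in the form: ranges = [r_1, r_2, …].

ranges = [2.3501, 4.2839, 1.9976, 3.8616]

beam 1: φ=-90°, α=15°
  dir = (cos 15°, sin 15°) = (0.9659, 0.2588); from cell (4,5)
  next x-line at t=0.2795, next y-line at t=2.7432; Δt_x=1.0353, Δt_y=3.8637
    x: enter (5,5) at t=0.2795
    x: enter (6,5) at t=1.3148
    x: enter (7,5) at t=2.3501 ← occupied
  → r_1 = 2.3501
beam 2: φ=-45°, α=60°
  dir = (cos 60°, sin 60°) = (0.5000, 0.8660); from cell (4,5)
  next x-line at t=0.5400, next y-line at t=0.8198; Δt_x=2.0000, Δt_y=1.1547
    x: enter (5,5) at t=0.5400
    y: enter (5,6) at t=0.8198
    y: enter (5,7) at t=1.9745
    x: enter (6,7) at t=2.5400
    y: enter (6,8) at t=3.1292
    y: enter (6,9) at t=4.2839 ← occupied
  → r_2 = 4.2839
beam 3: φ=45°, α=150°
  dir = (cos 150°, sin 150°) = (-0.8660, 0.5000); from cell (4,5)
  next x-line at t=0.8429, next y-line at t=1.4200; Δt_x=1.1547, Δt_y=2.0000
    x: enter (3,5) at t=0.8429
    y: enter (3,6) at t=1.4200
    x: enter (2,6) at t=1.9976 ← occupied
  → r_3 = 1.9976
beam 4: φ=90°, α=195°
  dir = (cos 195°, sin 195°) = (-0.9659, -0.2588); from cell (4,5)
  next x-line at t=0.7558, next y-line at t=1.1205; Δt_x=1.0353, Δt_y=3.8637
    x: enter (3,5) at t=0.7558
    y: enter (3,4) at t=1.1205
    x: enter (2,4) at t=1.7910
    x: enter (1,4) at t=2.8263
    x: enter (0,4) at t=3.8616 ← occupied
  → r_4 = 3.8616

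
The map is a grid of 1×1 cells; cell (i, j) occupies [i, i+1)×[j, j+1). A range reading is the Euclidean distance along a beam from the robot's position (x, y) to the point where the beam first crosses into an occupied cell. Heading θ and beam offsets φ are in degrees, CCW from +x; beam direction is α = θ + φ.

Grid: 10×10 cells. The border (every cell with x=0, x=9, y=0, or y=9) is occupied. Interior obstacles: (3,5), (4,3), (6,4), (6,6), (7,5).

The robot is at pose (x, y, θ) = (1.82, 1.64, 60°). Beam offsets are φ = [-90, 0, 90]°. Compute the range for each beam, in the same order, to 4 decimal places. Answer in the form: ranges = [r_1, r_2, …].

ranges = [1.2800, 3.8798, 0.9469]

beam 1: φ=-90°, α=330°
  dir = (cos 330°, sin 330°) = (0.8660, -0.5000); from cell (1,1)
  next x-line at t=0.2078, next y-line at t=1.2800; Δt_x=1.1547, Δt_y=2.0000
    x: enter (2,1) at t=0.2078
    y: enter (2,0) at t=1.2800 ← occupied
  → r_1 = 1.2800
beam 2: φ=0°, α=60°
  dir = (cos 60°, sin 60°) = (0.5000, 0.8660); from cell (1,1)
  next x-line at t=0.3600, next y-line at t=0.4157; Δt_x=2.0000, Δt_y=1.1547
    x: enter (2,1) at t=0.3600
    y: enter (2,2) at t=0.4157
    y: enter (2,3) at t=1.5704
    x: enter (3,3) at t=2.3600
    y: enter (3,4) at t=2.7251
    y: enter (3,5) at t=3.8798 ← occupied
  → r_2 = 3.8798
beam 3: φ=90°, α=150°
  dir = (cos 150°, sin 150°) = (-0.8660, 0.5000); from cell (1,1)
  next x-line at t=0.9469, next y-line at t=0.7200; Δt_x=1.1547, Δt_y=2.0000
    y: enter (1,2) at t=0.7200
    x: enter (0,2) at t=0.9469 ← occupied
  → r_3 = 0.9469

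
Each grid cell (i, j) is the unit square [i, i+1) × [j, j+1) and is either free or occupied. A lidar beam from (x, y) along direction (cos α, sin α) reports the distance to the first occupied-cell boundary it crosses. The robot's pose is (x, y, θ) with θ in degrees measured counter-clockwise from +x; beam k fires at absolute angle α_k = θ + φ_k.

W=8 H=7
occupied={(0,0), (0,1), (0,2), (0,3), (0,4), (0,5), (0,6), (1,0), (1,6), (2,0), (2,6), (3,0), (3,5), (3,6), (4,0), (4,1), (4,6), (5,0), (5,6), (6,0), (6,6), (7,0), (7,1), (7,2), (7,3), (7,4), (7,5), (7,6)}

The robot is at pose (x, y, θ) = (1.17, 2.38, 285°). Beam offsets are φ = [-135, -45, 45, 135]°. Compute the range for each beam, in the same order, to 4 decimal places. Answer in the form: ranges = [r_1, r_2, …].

beam 1: φ=-135°, α=150°
  d=(-0.8660,0.5000)  start (1,2)  tX=0.1963 tY=1.2400  stride 1/|dx|=1.1547 1/|dy|=2.0000
    cross x-line → (0,2), t=0.1963 (wall)
  → r_1 = 0.1963
beam 2: φ=-45°, α=240°
  d=(-0.5000,-0.8660)  start (1,2)  tX=0.3400 tY=0.4388  stride 1/|dx|=2.0000 1/|dy|=1.1547
    cross x-line → (0,2), t=0.3400 (wall)
  → r_2 = 0.3400
beam 3: φ=45°, α=330°
  d=(0.8660,-0.5000)  start (1,2)  tX=0.9584 tY=0.7600  stride 1/|dx|=1.1547 1/|dy|=2.0000
    cross y-line → (1,1), t=0.7600
    cross x-line → (2,1), t=0.9584
    cross x-line → (3,1), t=2.1131
    cross y-line → (3,0), t=2.7600 (wall)
  → r_3 = 2.7600
beam 4: φ=135°, α=60°
  d=(0.5000,0.8660)  start (1,2)  tX=1.6600 tY=0.7159  stride 1/|dx|=2.0000 1/|dy|=1.1547
    cross y-line → (1,3), t=0.7159
    cross x-line → (2,3), t=1.6600
    cross y-line → (2,4), t=1.8706
    cross y-line → (2,5), t=3.0253
    cross x-line → (3,5), t=3.6600 (wall)
  → r_4 = 3.6600

ranges = [0.1963, 0.3400, 2.7600, 3.6600]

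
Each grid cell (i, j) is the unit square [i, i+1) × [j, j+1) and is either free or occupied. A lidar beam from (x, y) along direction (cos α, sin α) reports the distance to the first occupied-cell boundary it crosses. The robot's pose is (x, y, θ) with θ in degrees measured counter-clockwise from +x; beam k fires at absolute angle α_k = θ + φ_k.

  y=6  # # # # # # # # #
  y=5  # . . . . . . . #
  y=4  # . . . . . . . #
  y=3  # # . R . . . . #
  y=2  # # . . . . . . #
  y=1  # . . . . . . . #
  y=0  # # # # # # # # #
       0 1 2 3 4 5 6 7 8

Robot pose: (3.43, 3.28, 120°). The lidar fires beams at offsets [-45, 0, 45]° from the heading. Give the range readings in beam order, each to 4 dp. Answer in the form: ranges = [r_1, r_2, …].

beam 1: φ=-45°, α=75°
  d=(0.2588,0.9659)  start (3,3)  tX=2.2023 tY=0.7454  stride 1/|dx|=3.8637 1/|dy|=1.0353
    cross y-line → (3,4), t=0.7454
    cross y-line → (3,5), t=1.7807
    cross x-line → (4,5), t=2.2023
    cross y-line → (4,6), t=2.8160 (wall)
  → r_1 = 2.8160
beam 2: φ=0°, α=120°
  d=(-0.5000,0.8660)  start (3,3)  tX=0.8600 tY=0.8314  stride 1/|dx|=2.0000 1/|dy|=1.1547
    cross y-line → (3,4), t=0.8314
    cross x-line → (2,4), t=0.8600
    cross y-line → (2,5), t=1.9861
    cross x-line → (1,5), t=2.8600
    cross y-line → (1,6), t=3.1408 (wall)
  → r_2 = 3.1408
beam 3: φ=45°, α=165°
  d=(-0.9659,0.2588)  start (3,3)  tX=0.4452 tY=2.7819  stride 1/|dx|=1.0353 1/|dy|=3.8637
    cross x-line → (2,3), t=0.4452
    cross x-line → (1,3), t=1.4804 (wall)
  → r_3 = 1.4804

ranges = [2.8160, 3.1408, 1.4804]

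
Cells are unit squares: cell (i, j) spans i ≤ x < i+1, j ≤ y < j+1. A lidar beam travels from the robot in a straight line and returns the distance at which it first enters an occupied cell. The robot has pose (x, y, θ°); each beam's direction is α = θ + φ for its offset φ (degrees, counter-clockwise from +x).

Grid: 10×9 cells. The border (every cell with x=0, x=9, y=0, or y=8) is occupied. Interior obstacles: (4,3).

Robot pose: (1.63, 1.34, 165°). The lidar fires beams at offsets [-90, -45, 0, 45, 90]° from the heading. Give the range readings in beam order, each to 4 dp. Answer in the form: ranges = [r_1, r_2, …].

beam 1: φ=-90°, α=75°
  d=(0.2588,0.9659)  start (1,1)  tX=1.4296 tY=0.6833  stride 1/|dx|=3.8637 1/|dy|=1.0353
    cross y-line → (1,2), t=0.6833
    cross x-line → (2,2), t=1.4296
    cross y-line → (2,3), t=1.7186
    cross y-line → (2,4), t=2.7538
    cross y-line → (2,5), t=3.7891
    cross y-line → (2,6), t=4.8244
    cross x-line → (3,6), t=5.2933
    cross y-line → (3,7), t=5.8597
    cross y-line → (3,8), t=6.8949 (wall)
  → r_1 = 6.8949
beam 2: φ=-45°, α=120°
  d=(-0.5000,0.8660)  start (1,1)  tX=1.2600 tY=0.7621  stride 1/|dx|=2.0000 1/|dy|=1.1547
    cross y-line → (1,2), t=0.7621
    cross x-line → (0,2), t=1.2600 (wall)
  → r_2 = 1.2600
beam 3: φ=0°, α=165°
  d=(-0.9659,0.2588)  start (1,1)  tX=0.6522 tY=2.5500  stride 1/|dx|=1.0353 1/|dy|=3.8637
    cross x-line → (0,1), t=0.6522 (wall)
  → r_3 = 0.6522
beam 4: φ=45°, α=210°
  d=(-0.8660,-0.5000)  start (1,1)  tX=0.7275 tY=0.6800  stride 1/|dx|=1.1547 1/|dy|=2.0000
    cross y-line → (1,0), t=0.6800 (wall)
  → r_4 = 0.6800
beam 5: φ=90°, α=255°
  d=(-0.2588,-0.9659)  start (1,1)  tX=2.4341 tY=0.3520  stride 1/|dx|=3.8637 1/|dy|=1.0353
    cross y-line → (1,0), t=0.3520 (wall)
  → r_5 = 0.3520

ranges = [6.8949, 1.2600, 0.6522, 0.6800, 0.3520]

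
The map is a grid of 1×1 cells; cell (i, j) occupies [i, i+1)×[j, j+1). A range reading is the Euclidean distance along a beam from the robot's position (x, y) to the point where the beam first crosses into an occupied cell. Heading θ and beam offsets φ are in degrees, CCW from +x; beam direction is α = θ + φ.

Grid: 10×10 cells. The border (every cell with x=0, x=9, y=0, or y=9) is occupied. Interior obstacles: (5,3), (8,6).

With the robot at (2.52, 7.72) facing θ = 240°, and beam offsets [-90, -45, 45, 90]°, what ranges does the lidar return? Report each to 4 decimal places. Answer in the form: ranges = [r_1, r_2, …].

beam 1: φ=-90°, α=150°
  d=(-0.8660,0.5000)  start (2,7)  tX=0.6004 tY=0.5600  stride 1/|dx|=1.1547 1/|dy|=2.0000
    cross y-line → (2,8), t=0.5600
    cross x-line → (1,8), t=0.6004
    cross x-line → (0,8), t=1.7551 (wall)
  → r_1 = 1.7551
beam 2: φ=-45°, α=195°
  d=(-0.9659,-0.2588)  start (2,7)  tX=0.5383 tY=2.7819  stride 1/|dx|=1.0353 1/|dy|=3.8637
    cross x-line → (1,7), t=0.5383
    cross x-line → (0,7), t=1.5736 (wall)
  → r_2 = 1.5736
beam 3: φ=45°, α=285°
  d=(0.2588,-0.9659)  start (2,7)  tX=1.8546 tY=0.7454  stride 1/|dx|=3.8637 1/|dy|=1.0353
    cross y-line → (2,6), t=0.7454
    cross y-line → (2,5), t=1.7807
    cross x-line → (3,5), t=1.8546
    cross y-line → (3,4), t=2.8160
    cross y-line → (3,3), t=3.8512
    cross y-line → (3,2), t=4.8865
    cross x-line → (4,2), t=5.7183
    cross y-line → (4,1), t=5.9218
    cross y-line → (4,0), t=6.9571 (wall)
  → r_3 = 6.9571
beam 4: φ=90°, α=330°
  d=(0.8660,-0.5000)  start (2,7)  tX=0.5543 tY=1.4400  stride 1/|dx|=1.1547 1/|dy|=2.0000
    cross x-line → (3,7), t=0.5543
    cross y-line → (3,6), t=1.4400
    cross x-line → (4,6), t=1.7090
    cross x-line → (5,6), t=2.8637
    cross y-line → (5,5), t=3.4400
    cross x-line → (6,5), t=4.0184
    cross x-line → (7,5), t=5.1731
    cross y-line → (7,4), t=5.4400
    cross x-line → (8,4), t=6.3278
    cross y-line → (8,3), t=7.4400
    cross x-line → (9,3), t=7.4825 (wall)
  → r_4 = 7.4825

ranges = [1.7551, 1.5736, 6.9571, 7.4825]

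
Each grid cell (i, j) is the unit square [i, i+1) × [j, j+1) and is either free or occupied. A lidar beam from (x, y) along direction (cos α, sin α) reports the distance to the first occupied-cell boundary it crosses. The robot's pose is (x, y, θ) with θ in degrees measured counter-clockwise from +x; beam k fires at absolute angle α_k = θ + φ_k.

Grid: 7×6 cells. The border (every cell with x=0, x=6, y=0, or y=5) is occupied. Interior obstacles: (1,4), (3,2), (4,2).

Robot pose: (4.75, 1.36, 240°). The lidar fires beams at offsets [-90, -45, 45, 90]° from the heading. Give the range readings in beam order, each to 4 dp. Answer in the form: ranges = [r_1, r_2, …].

ranges = [1.2800, 1.3909, 0.3727, 0.7200]

beam 1: φ=-90°, α=150°
  cosα=-0.8660 sinα=0.5000 | (4,1) | tMaxX 0.8660 tMaxY 1.2800 | tΔX 1.1547 tΔY 2.0000
    t=0.8660 [x] (3,1)
    t=1.2800 [y] (3,2) — stop
  → r_1 = 1.2800
beam 2: φ=-45°, α=195°
  cosα=-0.9659 sinα=-0.2588 | (4,1) | tMaxX 0.7765 tMaxY 1.3909 | tΔX 1.0353 tΔY 3.8637
    t=0.7765 [x] (3,1)
    t=1.3909 [y] (3,0) — stop
  → r_2 = 1.3909
beam 3: φ=45°, α=285°
  cosα=0.2588 sinα=-0.9659 | (4,1) | tMaxX 0.9659 tMaxY 0.3727 | tΔX 3.8637 tΔY 1.0353
    t=0.3727 [y] (4,0) — stop
  → r_3 = 0.3727
beam 4: φ=90°, α=330°
  cosα=0.8660 sinα=-0.5000 | (4,1) | tMaxX 0.2887 tMaxY 0.7200 | tΔX 1.1547 tΔY 2.0000
    t=0.2887 [x] (5,1)
    t=0.7200 [y] (5,0) — stop
  → r_4 = 0.7200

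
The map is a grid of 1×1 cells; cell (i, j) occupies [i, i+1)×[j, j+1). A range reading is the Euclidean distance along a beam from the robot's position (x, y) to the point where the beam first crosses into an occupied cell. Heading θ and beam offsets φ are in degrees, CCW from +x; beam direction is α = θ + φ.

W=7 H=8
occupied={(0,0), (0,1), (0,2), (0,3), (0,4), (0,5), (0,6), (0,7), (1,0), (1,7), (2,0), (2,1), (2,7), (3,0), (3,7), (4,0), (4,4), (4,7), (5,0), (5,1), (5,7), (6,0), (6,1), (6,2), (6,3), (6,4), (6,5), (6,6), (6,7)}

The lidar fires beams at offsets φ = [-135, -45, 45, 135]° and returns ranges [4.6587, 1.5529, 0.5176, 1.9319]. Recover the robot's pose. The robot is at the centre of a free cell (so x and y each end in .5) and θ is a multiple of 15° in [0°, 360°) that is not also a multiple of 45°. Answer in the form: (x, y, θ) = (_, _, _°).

(x, y, θ) = (5.5, 3.5, 300°)

Candidates: 27 free-cell centres × 16 headings = 432 poses. Raycast each; keep the one whose scan matches to 4 dp.
  (4.5, 1.5, 345°): beam 1 = 1.0000 ≠ 4.6587 ✗
  (1.5, 2.5, 195°): beam 1 = 5.1962 ≠ 4.6587 ✗
  (4.5, 5.5, 345°): beam 1 = 4.0415 ≠ 4.6587 ✗
  (1.5, 2.5, 300°): beam 1 = 0.5176 ≠ 4.6587 ✗
  …
  (5.5, 3.5, 300°): r_1=4.6587, r_2=1.5529, r_3=0.5176, r_4=1.9319 — all match ✓
Only this pose fits every beam.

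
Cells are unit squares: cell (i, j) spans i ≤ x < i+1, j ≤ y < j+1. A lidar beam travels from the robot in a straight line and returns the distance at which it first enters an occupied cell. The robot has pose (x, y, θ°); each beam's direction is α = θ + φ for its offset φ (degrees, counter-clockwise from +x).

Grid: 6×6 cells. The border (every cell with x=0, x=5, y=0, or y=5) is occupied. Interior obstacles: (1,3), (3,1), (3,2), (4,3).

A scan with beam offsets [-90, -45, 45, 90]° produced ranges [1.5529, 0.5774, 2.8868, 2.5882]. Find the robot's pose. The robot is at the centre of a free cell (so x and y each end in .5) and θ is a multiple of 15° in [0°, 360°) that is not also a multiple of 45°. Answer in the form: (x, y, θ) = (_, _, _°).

(x, y, θ) = (2.5, 2.5, 15°)

The pose lattice has 12·16 = 192 candidates. Test each by forward raycasting.
  (3.5, 3.5, 120°): beam 1 = 0.5774 ≠ 1.5529 ✗
  (4.5, 2.5, 195°): beam 1 = 0.5176 ≠ 1.5529 ✗
  (3.5, 4.5, 240°): beam 1 = 1.0000 ≠ 1.5529 ✗
  (2.5, 3.5, 15°): beam 1 = 1.9319 ≠ 1.5529 ✗
  …
  (2.5, 2.5, 15°): r_1=1.5529, r_2=0.5774, r_3=2.8868, r_4=2.5882 — all match ✓
Unique over the lattice → pose = (2.5, 2.5, 15°).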